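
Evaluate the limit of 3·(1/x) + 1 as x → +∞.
Evaluate the dominant behaviour as x → +∞; each term tends to a finite value or vanishes.
Limit = 1.

Final answer: 1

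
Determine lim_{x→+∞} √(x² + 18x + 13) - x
This is an ∞ − ∞ indeterminate form.
Multiply and divide by the conjugate √(x²+18x + 13) + x; the x² terms cancel, leaving (18x + 13)/(√(x²+18x + 13)+x) → 18/2 = 9.
Limit = 9.

Final answer: 9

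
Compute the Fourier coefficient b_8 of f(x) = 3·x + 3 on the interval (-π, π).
b_8 = (1/π) ∫_{-π}^{π} f(x)·sin(8x) dx.
Evaluate the integral (use parity and integration by parts as needed): b_8 = -3/4.

Final answer: -3/4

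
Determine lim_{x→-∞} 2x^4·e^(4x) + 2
The product is a 0·∞ indeterminate form at x → -∞.
Rewrite the product as 2x^4 / e^(-4x) (an ∞/∞ form) and apply L'Hôpital, or use the standard hierarchy e^(4|x|) ≫ |x^4| as x → -∞.
The indeterminate product → 0, so the limit = 2.

Final answer: 2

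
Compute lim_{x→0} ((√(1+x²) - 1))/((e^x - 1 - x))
Both numerator and denominator → 0 as x → 0; this is a 0/0 indeterminate form.
Expand each to leading order near x = 0: numerator ~ x^2/2, denominator ~ x^2/2.
The limit of the ratio is 1.

Final answer: 1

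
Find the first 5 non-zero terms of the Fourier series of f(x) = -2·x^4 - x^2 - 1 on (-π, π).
(-92 + 16·π^2)·cos(x) + (5 - 4·π^2)·cos(2·x) + (-20/27 + 16·π^2/9)·cos(3·x) + (1/8 - π^2)·cos(4·x) - 2·π^4/5 - π^2/3 - 1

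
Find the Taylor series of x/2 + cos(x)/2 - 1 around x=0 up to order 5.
x^4/48 - x^2/4 + x/2 - 1/2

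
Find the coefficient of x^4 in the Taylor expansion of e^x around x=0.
Expand to order 4: e^x = x^4/24 + x^3/6 + x^2/2 + x + 1 + O(x^5).
The coefficient of x^4 is 1/24.

Final answer: 1/24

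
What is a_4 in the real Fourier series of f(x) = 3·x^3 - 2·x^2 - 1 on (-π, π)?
a_4 = (1/π) ∫_{-π}^{π} f(x)·cos(4x) dx.
Evaluate the integral (use parity and integration by parts as needed): a_4 = -1/2.

Final answer: -1/2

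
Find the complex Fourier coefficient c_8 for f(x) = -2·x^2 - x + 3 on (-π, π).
Compute the real Fourier coefficients first: a_8 = -1/8, b_8 = 1/4.
Then c_8 = (a_8 − i·b_8)/2 = -1/16 - i/8.

Final answer: -1/16 - i/8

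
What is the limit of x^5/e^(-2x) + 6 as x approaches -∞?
The quotient is an ∞/∞ indeterminate form as x → -∞.
Compare growth rates of the dominant terms (exponentials ≫ polynomials ≫ logarithms), or apply L'Hôpital's rule; the quotient → 0.
Adding the constant: 0 + 6 = 6. Limit = 6.

Final answer: 6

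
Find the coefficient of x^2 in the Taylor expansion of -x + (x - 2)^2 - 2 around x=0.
Expand to order 2: -x + (x - 2)^2 - 2 = x^2 - 5·x + 2 + O(x^3).
The coefficient of x^2 is 1.

Final answer: 1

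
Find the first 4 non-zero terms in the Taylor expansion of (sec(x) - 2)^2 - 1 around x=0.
599·x^8/10080 + 7·x^6/180 - x^4/6 - x^2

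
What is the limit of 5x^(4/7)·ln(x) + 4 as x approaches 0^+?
The product is a 0·∞ indeterminate form at x → 0⁺.
Rewrite the product as 5·ln(x) / x^(-4/7) and apply L'Hôpital, or use the standard hierarchy x^(-4/7) ≫ |ln x| as x → 0⁺.
The indeterminate product → 0, so the limit = 4.

Final answer: 4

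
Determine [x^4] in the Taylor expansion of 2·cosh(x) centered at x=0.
Expand to order 4: 2·cosh(x) = x^4/12 + x^2 + 2 + O(x^5).
The coefficient of x^4 is 1/12.

Final answer: 1/12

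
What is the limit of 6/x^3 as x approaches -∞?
Evaluate the dominant behaviour as x → -∞; each term tends to a finite value or vanishes.
Limit = 0.

Final answer: 0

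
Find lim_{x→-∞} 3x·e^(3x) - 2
The product is a 0·∞ indeterminate form at x → -∞.
Rewrite the product as 3x / e^(-3x) (an ∞/∞ form) and apply L'Hôpital, or use the standard hierarchy e^(3|x|) ≫ |x| as x → -∞.
The indeterminate product → 0, so the limit = -2.

Final answer: -2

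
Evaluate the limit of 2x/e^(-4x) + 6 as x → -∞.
The quotient is an ∞/∞ indeterminate form as x → -∞.
Compare growth rates of the dominant terms (exponentials ≫ polynomials ≫ logarithms), or apply L'Hôpital's rule; the quotient → 0.
Adding the constant: 0 + 6 = 6. Limit = 6.

Final answer: 6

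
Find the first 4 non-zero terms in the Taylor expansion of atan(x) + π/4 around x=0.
x^5/5 - x^3/3 + x + π/4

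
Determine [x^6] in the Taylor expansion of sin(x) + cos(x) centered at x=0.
Expand to order 6: sin(x) + cos(x) = -x^6/720 + x^5/120 + x^4/24 - x^3/6 - x^2/2 + x + 1 + O(x^7).
The coefficient of x^6 is -1/720.

Final answer: -1/720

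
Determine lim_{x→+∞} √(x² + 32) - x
This is an ∞ − ∞ indeterminate form.
Multiply and divide by the conjugate √(x²+32) + x; the x² terms cancel, leaving 32/(√(x²+32)+x) → 0.
Limit = 0.

Final answer: 0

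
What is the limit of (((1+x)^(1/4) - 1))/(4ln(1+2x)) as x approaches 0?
Both numerator and denominator → 0 as x → 0; this is a 0/0 indeterminate form.
Expand each to leading order near x = 0: numerator ~ x/4, denominator ~ 8·x.
The limit of the ratio is 1/32.

Final answer: 1/32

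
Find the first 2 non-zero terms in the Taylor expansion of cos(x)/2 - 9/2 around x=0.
-x^2/4 - 4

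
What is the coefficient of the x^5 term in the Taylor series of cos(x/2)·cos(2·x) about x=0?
Expand to order 5: cos(x/2)·cos(2·x) = 353·x^4/384 - 17·x^2/8 + 1 + O(x^6).
The coefficient of x^5 is 0.

Final answer: 0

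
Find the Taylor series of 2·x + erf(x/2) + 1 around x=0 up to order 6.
x^5/(160·√(π)) - x^3/(12·√(π)) + x·(1/√(π) + 2) + 1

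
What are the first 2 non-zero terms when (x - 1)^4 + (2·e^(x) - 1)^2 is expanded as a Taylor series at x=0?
12·x^2 + 2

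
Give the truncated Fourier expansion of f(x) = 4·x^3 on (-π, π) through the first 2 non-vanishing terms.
(-48 + 8·π^2)·sin(x) + (6 - 4·π^2)·sin(2·x)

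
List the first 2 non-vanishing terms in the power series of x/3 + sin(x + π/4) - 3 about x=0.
x·(1/3 + √(2)/2) - 3 + √(2)/2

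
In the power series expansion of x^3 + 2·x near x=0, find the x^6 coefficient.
Expand to order 6: x^3 + 2·x = x^3 + 2·x + O(x^7).
The coefficient of x^6 is 0.

Final answer: 0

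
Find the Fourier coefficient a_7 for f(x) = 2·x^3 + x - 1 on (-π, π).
a_7 = (1/π) ∫_{-π}^{π} f(x)·cos(7x) dx.
Evaluate the integral (use parity and integration by parts as needed): a_7 = 0.

Final answer: 0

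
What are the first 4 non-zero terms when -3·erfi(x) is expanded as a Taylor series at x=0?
-x^7/(7·√(π)) - 3·x^5/(5·√(π)) - 2·x^3/√(π) - 6·x/√(π)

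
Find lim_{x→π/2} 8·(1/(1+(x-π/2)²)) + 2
Direct substitution at x = π/2 gives 10.

Final answer: 10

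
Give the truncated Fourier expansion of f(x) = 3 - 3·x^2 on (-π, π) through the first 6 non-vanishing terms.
12·cos(x) - 3·cos(2·x) + 4·cos(3·x)/3 - 3·cos(4·x)/4 + 12·cos(5·x)/25 - π^2 + 3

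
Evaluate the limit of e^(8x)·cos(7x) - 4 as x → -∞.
Evaluate the dominant behaviour as x → -∞; each term tends to a finite value or vanishes.
Limit = -4.

Final answer: -4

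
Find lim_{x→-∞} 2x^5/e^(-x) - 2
The quotient is an ∞/∞ indeterminate form as x → -∞.
Compare growth rates of the dominant terms (exponentials ≫ polynomials ≫ logarithms), or apply L'Hôpital's rule; the quotient → 0.
Adding the constant: 0 - 2 = -2. Limit = -2.

Final answer: -2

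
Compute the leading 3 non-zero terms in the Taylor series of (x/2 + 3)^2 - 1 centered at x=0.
x^2/4 + 3·x + 8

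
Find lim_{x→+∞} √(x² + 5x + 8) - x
This is an ∞ − ∞ indeterminate form.
Multiply and divide by the conjugate √(x²+5x + 8) + x; the x² terms cancel, leaving (5x + 8)/(√(x²+5x + 8)+x) → 5/2.
Limit = 5/2.

Final answer: 5/2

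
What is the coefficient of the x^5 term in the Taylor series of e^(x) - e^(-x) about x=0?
Expand to order 5: e^(x) - e^(-x) = x^5/60 + x^3/3 + 2·x + O(x^6).
The coefficient of x^5 is 1/60.

Final answer: 1/60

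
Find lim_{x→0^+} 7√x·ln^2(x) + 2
The product is a 0·∞ indeterminate form at x → 0⁺.
Rewrite the product as 7·ln^2(x) / x^(-1/2) and apply L'Hôpital, or use the standard hierarchy x^(-1/2) ≫ |ln x|^2 as x → 0⁺.
The indeterminate product → 0, so the limit = 2.

Final answer: 2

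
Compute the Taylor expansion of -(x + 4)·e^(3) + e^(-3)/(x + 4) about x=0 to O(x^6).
-x^5·e^(-3)/4096 + x^4·e^(-3)/1024 - x^3·e^(-3)/256 + x^2·e^(-3)/64 + x·(-e^(3) - e^(-3)/16) - 4·e^(3) + e^(-3)/4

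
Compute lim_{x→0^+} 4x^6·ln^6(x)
This is a 0·∞ indeterminate form at x → 0⁺.
Rewrite the product as 4·ln^6(x) / x^(-6) and apply L'Hôpital, or use the standard hierarchy x^(-6) ≫ |ln x|^6 as x → 0⁺.
The indeterminate product → 0, so the limit = 0.

Final answer: 0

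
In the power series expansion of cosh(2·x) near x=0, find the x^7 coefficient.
Expand to order 7: cosh(2·x) = 4·x^6/45 + 2·x^4/3 + 2·x^2 + 1 + O(x^8).
The coefficient of x^7 is 0.

Final answer: 0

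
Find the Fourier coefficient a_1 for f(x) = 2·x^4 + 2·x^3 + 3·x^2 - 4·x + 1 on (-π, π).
a_1 = (1/π) ∫_{-π}^{π} f(x)·cos(1x) dx.
Evaluate the integral (use parity and integration by parts as needed): a_1 = 84 - 16·π^2.

Final answer: 84 - 16·π^2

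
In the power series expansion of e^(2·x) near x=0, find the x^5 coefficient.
Expand to order 5: e^(2·x) = 4·x^5/15 + 2·x^4/3 + 4·x^3/3 + 2·x^2 + 2·x + 1 + O(x^6).
The coefficient of x^5 is 4/15.

Final answer: 4/15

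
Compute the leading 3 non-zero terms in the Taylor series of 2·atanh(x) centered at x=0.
2·x^5/5 + 2·x^3/3 + 2·x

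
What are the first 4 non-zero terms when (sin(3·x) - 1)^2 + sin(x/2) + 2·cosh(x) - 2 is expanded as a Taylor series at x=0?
431·x^3/48 + 10·x^2 - 11·x/2 + 1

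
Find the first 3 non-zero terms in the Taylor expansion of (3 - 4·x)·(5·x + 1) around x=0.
-20·x^2 + 11·x + 3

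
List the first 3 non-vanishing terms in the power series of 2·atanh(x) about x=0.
2·x^5/5 + 2·x^3/3 + 2·x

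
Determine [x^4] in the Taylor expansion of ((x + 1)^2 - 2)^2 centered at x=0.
Expand to order 4: ((x + 1)^2 - 2)^2 = x^4 + 4·x^3 + 2·x^2 - 4·x + 1 + O(x^5).
The coefficient of x^4 is 1.

Final answer: 1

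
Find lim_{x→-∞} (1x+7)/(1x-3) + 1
Evaluate the dominant behaviour as x → -∞; each term tends to a finite value or vanishes.
Limit = 2.

Final answer: 2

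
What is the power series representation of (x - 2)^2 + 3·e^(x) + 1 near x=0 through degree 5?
x^5/40 + x^4/8 + x^3/2 + 5·x^2/2 - x + 8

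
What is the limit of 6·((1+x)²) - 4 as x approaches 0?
Direct substitution at x = 0 gives 2.

Final answer: 2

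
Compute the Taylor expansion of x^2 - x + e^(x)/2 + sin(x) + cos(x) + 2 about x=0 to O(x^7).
-x^6/1440 + x^5/80 + x^4/16 - x^3/12 + 3·x^2/4 + x/2 + 7/2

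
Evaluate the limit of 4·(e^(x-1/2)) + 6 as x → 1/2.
Direct substitution at x = 1/2 gives 10.

Final answer: 10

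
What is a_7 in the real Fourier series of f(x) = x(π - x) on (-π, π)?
a_7 = (1/π) ∫_{-π}^{π} f(x)·cos(7x) dx.
Evaluate the integral (use parity and integration by parts as needed): a_7 = 4/49.

Final answer: 4/49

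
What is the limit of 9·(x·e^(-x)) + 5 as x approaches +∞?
Evaluate the dominant behaviour as x → +∞; each term tends to a finite value or vanishes.
Limit = 5.

Final answer: 5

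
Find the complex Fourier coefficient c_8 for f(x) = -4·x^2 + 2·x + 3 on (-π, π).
Compute the real Fourier coefficients first: a_8 = -1/4, b_8 = -1/2.
Then c_8 = (a_8 − i·b_8)/2 = -1/8 + i/4.

Final answer: -1/8 + i/4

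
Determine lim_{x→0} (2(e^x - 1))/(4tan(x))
Both numerator and denominator → 0 as x → 0; this is a 0/0 indeterminate form.
Expand each to leading order near x = 0: numerator ~ 2·x, denominator ~ 4·x.
The limit of the ratio is 1/2.

Final answer: 1/2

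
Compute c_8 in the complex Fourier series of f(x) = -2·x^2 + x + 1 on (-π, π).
Compute the real Fourier coefficients first: a_8 = -1/8, b_8 = -1/4.
Then c_8 = (a_8 − i·b_8)/2 = -1/16 + i/8.

Final answer: -1/16 + i/8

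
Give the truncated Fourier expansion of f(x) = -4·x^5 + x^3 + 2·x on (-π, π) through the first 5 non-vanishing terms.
(-968 - 8·π^4 + 162·π^2)·sin(x) + (-21·π^2 + 59/2 + 4·π^4)·sin(2·x) + (-8·π^4/3 - 248/81 + 178·π^2/27)·sin(3·x) + (-3·π^2 + 1/8 + 2·π^4)·sin(4·x) + (-8·π^4/5 + 248/625 + 42·π^2/25)·sin(5·x)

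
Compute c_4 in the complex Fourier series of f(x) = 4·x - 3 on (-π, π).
Compute the real Fourier coefficients first: a_4 = 0, b_4 = -2.
Then c_4 = (a_4 − i·b_4)/2 = i.

Final answer: i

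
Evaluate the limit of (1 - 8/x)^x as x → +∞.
As x → +∞: this is the defining limit (1 - 8/x)^x → e^(-8).
Limit = e^(-8).

Final answer: e^(-8)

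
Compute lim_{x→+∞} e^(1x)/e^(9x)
This is an ∞/∞ indeterminate form as x → +∞.
Rewrite e^(1x)/e^(9x) = e^((1−9)x) = e^(-8x); the exponent coefficient is -8 < 0 so e^(-8x) → 0.
Limit = 0.

Final answer: 0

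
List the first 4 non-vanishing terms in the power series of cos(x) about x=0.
-x^6/720 + x^4/24 - x^2/2 + 1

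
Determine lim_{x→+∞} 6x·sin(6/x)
As x → +∞: let u = 6/x → 0⁺; then 6·x·sin(6/x) = 6·6·sin(u)/u → 6·6·1 = 36.
Limit = 36.

Final answer: 36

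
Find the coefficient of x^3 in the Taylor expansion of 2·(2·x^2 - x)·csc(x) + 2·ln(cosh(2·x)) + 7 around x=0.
Expand to order 3: 2·(2·x^2 - x)·csc(x) + 2·ln(cosh(2·x)) + 7 = 2·x^3/3 + 11·x^2/3 + 4·x + 5 + O(x^4).
The coefficient of x^3 is 2/3.

Final answer: 2/3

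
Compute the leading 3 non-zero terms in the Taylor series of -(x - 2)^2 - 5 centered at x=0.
-x^2 + 4·x - 9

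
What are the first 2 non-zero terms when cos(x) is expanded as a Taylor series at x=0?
1 - x^2/2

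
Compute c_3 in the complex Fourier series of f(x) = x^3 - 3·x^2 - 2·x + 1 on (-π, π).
Compute the real Fourier coefficients first: a_3 = 4/3, b_3 = -16/9 + 2·π^2/3.
Then c_3 = (a_3 − i·b_3)/2 = 2/3 - i·π^2/3 + 8·i/9.

Final answer: 2/3 - i·π^2/3 + 8·i/9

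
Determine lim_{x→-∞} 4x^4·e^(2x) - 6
The product is a 0·∞ indeterminate form at x → -∞.
Rewrite the product as 4x^4 / e^(-2x) (an ∞/∞ form) and apply L'Hôpital, or use the standard hierarchy e^(2|x|) ≫ |x^4| as x → -∞.
The indeterminate product → 0, so the limit = -6.

Final answer: -6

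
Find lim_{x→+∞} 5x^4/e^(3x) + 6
The quotient is an ∞/∞ indeterminate form as x → +∞.
The exponential denominator e^(3x) dominates the polynomial numerator (e^x ≫ x^4 as x → ∞), so the quotient → 0.
Adding the constant: 0 + 6 = 6. Limit = 6.

Final answer: 6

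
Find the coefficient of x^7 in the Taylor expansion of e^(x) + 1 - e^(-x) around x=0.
Expand to order 7: e^(x) + 1 - e^(-x) = x^7/2520 + x^5/60 + x^3/3 + 2·x + 1 + O(x^8).
The coefficient of x^7 is 1/2520.

Final answer: 1/2520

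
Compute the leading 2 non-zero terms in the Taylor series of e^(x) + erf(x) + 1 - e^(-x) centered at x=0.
x·(2/√(π) + 2) + 1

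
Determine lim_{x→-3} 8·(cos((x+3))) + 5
Direct substitution at x = -3 gives 13.

Final answer: 13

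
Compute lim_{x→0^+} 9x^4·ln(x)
This is a 0·∞ indeterminate form at x → 0⁺.
Rewrite the product as 9·ln(x) / x^(-4) and apply L'Hôpital, or use the standard hierarchy x^(-4) ≫ |ln x| as x → 0⁺.
The indeterminate product → 0, so the limit = 0.

Final answer: 0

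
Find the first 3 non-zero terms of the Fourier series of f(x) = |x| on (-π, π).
-4·cos(x)/π - 4·cos(3·x)/(9·π) + π/2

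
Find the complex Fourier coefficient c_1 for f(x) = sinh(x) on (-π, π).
Compute the real Fourier coefficients first: a_1 = 0, b_1 = sinh(π)/π.
Then c_1 = (a_1 − i·b_1)/2 = -i·sinh(π)/(2·π).

Final answer: -i·sinh(π)/(2·π)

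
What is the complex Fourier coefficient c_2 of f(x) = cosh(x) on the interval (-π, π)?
Compute the real Fourier coefficients first: a_2 = 2·sinh(π)/(5·π), b_2 = 0.
Then c_2 = (a_2 − i·b_2)/2 = sinh(π)/(5·π).

Final answer: sinh(π)/(5·π)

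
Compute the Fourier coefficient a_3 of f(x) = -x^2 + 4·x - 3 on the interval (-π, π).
a_3 = (1/π) ∫_{-π}^{π} f(x)·cos(3x) dx.
Evaluate the integral (use parity and integration by parts as needed): a_3 = 4/9.

Final answer: 4/9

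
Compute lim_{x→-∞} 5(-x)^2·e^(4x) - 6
The product is a 0·∞ indeterminate form at x → -∞.
Rewrite the product as 5(-x)^2 / e^(-4x) (an ∞/∞ form) and apply L'Hôpital, or use the standard hierarchy e^(4|x|) ≫ |(-x)^2| as x → -∞.
The indeterminate product → 0, so the limit = -6.

Final answer: -6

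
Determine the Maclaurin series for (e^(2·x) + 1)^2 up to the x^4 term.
12·x^4 + 40·x^3/3 + 12·x^2 + 8·x + 4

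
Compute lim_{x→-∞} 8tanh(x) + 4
Evaluate the dominant behaviour as x → -∞; each term tends to a finite value or vanishes.
Limit = -4.

Final answer: -4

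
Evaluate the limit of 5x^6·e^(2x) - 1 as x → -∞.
The product is a 0·∞ indeterminate form at x → -∞.
Rewrite the product as 5x^6 / e^(-2x) (an ∞/∞ form) and apply L'Hôpital, or use the standard hierarchy e^(2|x|) ≫ |x^6| as x → -∞.
The indeterminate product → 0, so the limit = -1.

Final answer: -1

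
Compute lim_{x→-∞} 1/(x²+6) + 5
Evaluate the dominant behaviour as x → -∞; each term tends to a finite value or vanishes.
Limit = 5.

Final answer: 5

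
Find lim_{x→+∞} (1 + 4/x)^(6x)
As x → +∞: write (1 + 4/x)^(6x) = ((1 + 4/x)^x)^6 → (e^4)^6 = e^24.
Limit = e^(24).

Final answer: e^(24)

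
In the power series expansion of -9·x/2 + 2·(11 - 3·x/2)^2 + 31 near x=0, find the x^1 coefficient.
Expand to order 1: -9·x/2 + 2·(11 - 3·x/2)^2 + 31 = 273 - 141·x/2 + O(x^2).
The coefficient of x^1 is -141/2.

Final answer: -141/2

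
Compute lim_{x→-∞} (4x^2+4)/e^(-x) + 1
The quotient is an ∞/∞ indeterminate form as x → -∞.
Compare growth rates of the dominant terms (exponentials ≫ polynomials ≫ logarithms), or apply L'Hôpital's rule; the quotient → 0.
Adding the constant: 0 + 1 = 1. Limit = 1.

Final answer: 1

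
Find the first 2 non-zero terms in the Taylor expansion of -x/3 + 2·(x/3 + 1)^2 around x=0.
x + 2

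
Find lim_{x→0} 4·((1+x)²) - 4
Direct substitution at x = 0 gives 0.

Final answer: 0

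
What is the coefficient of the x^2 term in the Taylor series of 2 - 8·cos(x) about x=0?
Expand to order 2: 2 - 8·cos(x) = 4·x^2 - 6 + O(x^3).
The coefficient of x^2 is 4.

Final answer: 4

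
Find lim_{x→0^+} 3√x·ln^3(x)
This is a 0·∞ indeterminate form at x → 0⁺.
Rewrite the product as 3·ln^3(x) / x^(-1/2) and apply L'Hôpital, or use the standard hierarchy x^(-1/2) ≫ |ln x|^3 as x → 0⁺.
The indeterminate product → 0, so the limit = 0.

Final answer: 0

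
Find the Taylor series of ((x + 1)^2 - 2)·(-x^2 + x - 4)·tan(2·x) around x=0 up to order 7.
1304·x^7/63 - 616·x^6/15 + 62·x^5/5 - 26·x^4 + 26·x^3/3 - 18·x^2 + 8·x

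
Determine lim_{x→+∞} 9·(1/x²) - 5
Evaluate the dominant behaviour as x → +∞; each term tends to a finite value or vanishes.
Limit = -5.

Final answer: -5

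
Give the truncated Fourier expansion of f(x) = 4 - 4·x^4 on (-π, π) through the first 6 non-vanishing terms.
(-192 + 32·π^2)·cos(x) + (12 - 8·π^2)·cos(2·x) + (-64/27 + 32·π^2/9)·cos(3·x) + (3/4 - 2·π^2)·cos(4·x) + (-192/625 + 32·π^2/25)·cos(5·x) - 4·π^4/5 + 4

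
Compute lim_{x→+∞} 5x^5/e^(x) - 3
The quotient is an ∞/∞ indeterminate form as x → +∞.
The exponential denominator e^(x) dominates the polynomial numerator (e^x ≫ x^5 as x → ∞), so the quotient → 0.
Adding the constant: 0 - 3 = -3. Limit = -3.

Final answer: -3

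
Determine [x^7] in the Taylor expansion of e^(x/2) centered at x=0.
Expand to order 7: e^(x/2) = x^7/645120 + x^6/46080 + x^5/3840 + x^4/384 + x^3/48 + x^2/8 + x/2 + 1 + O(x^8).
The coefficient of x^7 is 1/645120.

Final answer: 1/645120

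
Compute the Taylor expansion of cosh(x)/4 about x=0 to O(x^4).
x^2/8 + 1/4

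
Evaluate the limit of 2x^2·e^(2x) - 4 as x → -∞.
The product is a 0·∞ indeterminate form at x → -∞.
Rewrite the product as 2x^2 / e^(-2x) (an ∞/∞ form) and apply L'Hôpital, or use the standard hierarchy e^(2|x|) ≫ |x^2| as x → -∞.
The indeterminate product → 0, so the limit = -4.

Final answer: -4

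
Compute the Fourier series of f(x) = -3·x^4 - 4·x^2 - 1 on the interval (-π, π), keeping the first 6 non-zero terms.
(-128 + 24·π^2)·cos(x) + (5 - 6·π^2)·cos(2·x) + 8·π^2·cos(3·x)/3 + (-3·π^2/2 - 7/16)·cos(4·x) + (256/625 + 24·π^2/25)·cos(5·x) - 3·π^4/5 - 4·π^2/3 - 1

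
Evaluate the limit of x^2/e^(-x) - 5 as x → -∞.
The quotient is an ∞/∞ indeterminate form as x → -∞.
Compare growth rates of the dominant terms (exponentials ≫ polynomials ≫ logarithms), or apply L'Hôpital's rule; the quotient → 0.
Adding the constant: 0 - 5 = -5. Limit = -5.

Final answer: -5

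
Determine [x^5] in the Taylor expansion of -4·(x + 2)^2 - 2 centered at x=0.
Expand to order 5: -4·(x + 2)^2 - 2 = -4·x^2 - 16·x - 18 + O(x^6).
The coefficient of x^5 is 0.

Final answer: 0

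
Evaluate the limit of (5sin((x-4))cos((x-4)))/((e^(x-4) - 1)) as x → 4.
Both numerator and denominator → 0 as x → 4; this is a 0/0 indeterminate form.
Expand each to leading order near x = 4: numerator ~ 5·(x - 4), denominator ~ (x - 4).
The limit of the ratio is 5.

Final answer: 5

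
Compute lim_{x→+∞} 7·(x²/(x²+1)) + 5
Evaluate the dominant behaviour as x → +∞; each term tends to a finite value or vanishes.
Limit = 12.

Final answer: 12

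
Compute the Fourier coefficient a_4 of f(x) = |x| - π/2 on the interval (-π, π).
a_4 = (1/π) ∫_{-π}^{π} f(x)·cos(4x) dx.
Evaluate the integral (use parity and integration by parts as needed): a_4 = 0.

Final answer: 0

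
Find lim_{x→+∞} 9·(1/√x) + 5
Evaluate the dominant behaviour as x → +∞; each term tends to a finite value or vanishes.
Limit = 5.

Final answer: 5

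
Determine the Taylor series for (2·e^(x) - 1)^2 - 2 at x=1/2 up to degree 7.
-4·e^(1/2) - 1 + 4·e + (-4·e^(1/2) + 8·e)·(x - 1/2) + (-64·e^(5/2) - 72·e^(3/2) - 2·e^(1/2) + 20·e + 112·e^(2))·(x - 1/2)^2/(-8·e^(3/2) - 6·e^(1/2) + 1 + 12·e) + (-128·e^(5/2) - 120·e^(3/2) - 2·e^(1/2) + 28·e + 208·e^(2))·(x - 1/2)^3/(-24·e^(3/2) - 18·e^(1/2) + 3 + 36·e) + (-128·e^(5/2) - 108·e^(3/2) - e^(1/2) + 22·e + 200·e^(2))·(x - 1/2)^4/(-48·e^(3/2) - 36·e^(1/2) + 6 + 72·e) + (-256·e^(5/2) - 204·e^(3/2) - e^(1/2) + 38·e + 392·e^(2))·(x - 1/2)^5/(-240·e^(3/2) - 180·e^(1/2) + 30 + 360·e) + (-512·e^(5/2) - 396·e^(3/2) - e^(1/2) + 70·e + 776·e^(2))·(x - 1/2)^6/(-1440·e^(3/2) - 1080·e^(1/2) + 180 + 2160·e) + (-1024·e^(5/2) - 780·e^(3/2) - e^(1/2) + 134·e + 1544·e^(2))·(x - 1/2)^7/(-10080·e^(3/2) - 7560·e^(1/2) + 1260 + 15120·e)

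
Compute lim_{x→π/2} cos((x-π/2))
Direct substitution at x = π/2 gives 1.

Final answer: 1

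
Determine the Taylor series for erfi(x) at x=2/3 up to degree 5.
erfi(2/3) + 2·e^(4/9)·(x - 2/3)/√(π) + 4·e^(4/9)·(x - 2/3)^2/(3·√(π)) + 34·e^(4/9)·(x - 2/3)^3/(27·√(π)) + 70·e^(4/9)·(x - 2/3)^4/(81·√(π)) + 739·e^(4/9)·(x - 2/3)^5/(1215·√(π))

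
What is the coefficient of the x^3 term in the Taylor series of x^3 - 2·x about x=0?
Expand to order 3: x^3 - 2·x = x^3 - 2·x + O(x^4).
The coefficient of x^3 is 1.

Final answer: 1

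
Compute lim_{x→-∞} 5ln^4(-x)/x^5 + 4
The quotient is an ∞/∞ indeterminate form as x → -∞.
Compare growth rates of the dominant terms (exponentials ≫ polynomials ≫ logarithms), or apply L'Hôpital's rule; the quotient → 0.
Adding the constant: 0 + 4 = 4. Limit = 4.

Final answer: 4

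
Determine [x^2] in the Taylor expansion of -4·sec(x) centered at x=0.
Expand to order 2: -4·sec(x) = -2·x^2 - 4 + O(x^3).
The coefficient of x^2 is -2.

Final answer: -2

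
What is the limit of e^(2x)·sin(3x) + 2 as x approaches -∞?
Evaluate the dominant behaviour as x → -∞; each term tends to a finite value or vanishes.
Limit = 2.

Final answer: 2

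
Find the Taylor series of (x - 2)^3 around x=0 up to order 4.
x^3 - 6·x^2 + 12·x - 8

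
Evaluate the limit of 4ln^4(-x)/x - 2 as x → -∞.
The quotient is an ∞/∞ indeterminate form as x → -∞.
Compare growth rates of the dominant terms (exponentials ≫ polynomials ≫ logarithms), or apply L'Hôpital's rule; the quotient → 0.
Adding the constant: 0 - 2 = -2. Limit = -2.

Final answer: -2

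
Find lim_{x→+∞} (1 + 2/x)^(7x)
As x → +∞: write (1 + 2/x)^(7x) = ((1 + 2/x)^x)^7 → (e^2)^7 = e^14.
Limit = e^(14).

Final answer: e^(14)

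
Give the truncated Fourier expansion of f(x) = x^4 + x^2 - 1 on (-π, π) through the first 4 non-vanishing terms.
(44 - 8·π^2)·cos(x) + (-2 + 2·π^2)·cos(2·x) + (4/27 - 8·π^2/9)·cos(3·x) - 1 + π^2/3 + π^4/5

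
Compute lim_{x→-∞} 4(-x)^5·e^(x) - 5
The product is a 0·∞ indeterminate form at x → -∞.
Rewrite the product as 4(-x)^5 / e^(-x) (an ∞/∞ form) and apply L'Hôpital, or use the standard hierarchy e^(|x|) ≫ |(-x)^5| as x → -∞.
The indeterminate product → 0, so the limit = -5.

Final answer: -5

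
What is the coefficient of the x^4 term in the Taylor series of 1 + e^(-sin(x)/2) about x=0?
Expand to order 4: 1 + e^(-sin(x)/2) = -5·x^4/128 + x^3/16 + x^2/8 - x/2 + 2 + O(x^5).
The coefficient of x^4 is -5/128.

Final answer: -5/128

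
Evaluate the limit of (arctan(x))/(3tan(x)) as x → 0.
Both numerator and denominator → 0 as x → 0; this is a 0/0 indeterminate form.
Expand each to leading order near x = 0: numerator ~ x, denominator ~ 3·x.
The limit of the ratio is 1/3.

Final answer: 1/3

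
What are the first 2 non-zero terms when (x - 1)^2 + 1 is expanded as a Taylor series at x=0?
2 - 2·x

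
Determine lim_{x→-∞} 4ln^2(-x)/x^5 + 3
The quotient is an ∞/∞ indeterminate form as x → -∞.
Compare growth rates of the dominant terms (exponentials ≫ polynomials ≫ logarithms), or apply L'Hôpital's rule; the quotient → 0.
Adding the constant: 0 + 3 = 3. Limit = 3.

Final answer: 3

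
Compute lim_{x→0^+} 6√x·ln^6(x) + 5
The product is a 0·∞ indeterminate form at x → 0⁺.
Rewrite the product as 6·ln^6(x) / x^(-1/2) and apply L'Hôpital, or use the standard hierarchy x^(-1/2) ≫ |ln x|^6 as x → 0⁺.
The indeterminate product → 0, so the limit = 5.

Final answer: 5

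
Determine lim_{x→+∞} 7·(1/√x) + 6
Evaluate the dominant behaviour as x → +∞; each term tends to a finite value or vanishes.
Limit = 6.

Final answer: 6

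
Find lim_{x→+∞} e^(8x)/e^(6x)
This is an ∞/∞ indeterminate form as x → +∞.
Rewrite e^(8x)/e^(6x) = e^((8−6)x) = e^(2x); the exponent coefficient is 2 > 0 so e^(2x) → ∞.
Limit = ∞.

Final answer: ∞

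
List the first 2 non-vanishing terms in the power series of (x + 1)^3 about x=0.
3·x + 1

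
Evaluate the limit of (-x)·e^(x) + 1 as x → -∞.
The product is a 0·∞ indeterminate form at x → -∞.
Rewrite the product as (-x) / e^(-x) (an ∞/∞ form) and apply L'Hôpital, or use the standard hierarchy e^(|x|) ≫ |(-x)| as x → -∞.
The indeterminate product → 0, so the limit = 1.

Final answer: 1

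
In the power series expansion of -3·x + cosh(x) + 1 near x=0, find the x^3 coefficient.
Expand to order 3: -3·x + cosh(x) + 1 = x^2/2 - 3·x + 2 + O(x^4).
The coefficient of x^3 is 0.

Final answer: 0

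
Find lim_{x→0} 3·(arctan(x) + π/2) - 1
Direct substitution at x = 0 gives -1 + 3·π/2.

Final answer: -1 + 3·π/2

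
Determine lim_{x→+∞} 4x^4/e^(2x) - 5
The quotient is an ∞/∞ indeterminate form as x → +∞.
The exponential denominator e^(2x) dominates the polynomial numerator (e^x ≫ x^4 as x → ∞), so the quotient → 0.
Adding the constant: 0 - 5 = -5. Limit = -5.

Final answer: -5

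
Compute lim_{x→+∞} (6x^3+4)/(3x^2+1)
This is an ∞/∞ indeterminate form as x → +∞.
Divide numerator and denominator by x^3 and let the lower-order terms vanish; the numerator's degree 3 exceeds the denominator's degree 2, so the quotient diverges.
Limit = ∞.

Final answer: ∞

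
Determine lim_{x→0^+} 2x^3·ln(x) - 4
The product is a 0·∞ indeterminate form at x → 0⁺.
Rewrite the product as 2·ln(x) / x^(-3) and apply L'Hôpital, or use the standard hierarchy x^(-3) ≫ |ln x| as x → 0⁺.
The indeterminate product → 0, so the limit = -4.

Final answer: -4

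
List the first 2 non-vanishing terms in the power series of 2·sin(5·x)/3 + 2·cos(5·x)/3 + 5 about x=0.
10·x/3 + 17/3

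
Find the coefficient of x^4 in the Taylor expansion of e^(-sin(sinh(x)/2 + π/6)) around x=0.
Expand to order 4: e^(-sin(sinh(x)/2 + π/6)) = 107·x^4·e^(-1/2)/2048 - 7·√(3)·x^3·e^(-1/2)/128 + 5·x^2·e^(-1/2)/32 - √(3)·x·e^(-1/2)/4 + e^(-1/2) + O(x^5).
The coefficient of x^4 is 107·e^(-1/2)/2048.

Final answer: 107·e^(-1/2)/2048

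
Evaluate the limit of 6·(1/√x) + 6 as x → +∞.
Evaluate the dominant behaviour as x → +∞; each term tends to a finite value or vanishes.
Limit = 6.

Final answer: 6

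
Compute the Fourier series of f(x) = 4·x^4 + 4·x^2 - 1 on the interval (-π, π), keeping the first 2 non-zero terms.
(176 - 32·π^2)·cos(x) - 1 + 4·π^2/3 + 4·π^4/5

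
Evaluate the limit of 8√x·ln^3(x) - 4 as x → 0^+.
The product is a 0·∞ indeterminate form at x → 0⁺.
Rewrite the product as 8·ln^3(x) / x^(-1/2) and apply L'Hôpital, or use the standard hierarchy x^(-1/2) ≫ |ln x|^3 as x → 0⁺.
The indeterminate product → 0, so the limit = -4.

Final answer: -4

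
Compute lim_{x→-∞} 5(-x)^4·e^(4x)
This is a 0·∞ indeterminate form at x → -∞.
Rewrite the product as 5(-x)^4 / e^(-4x) (an ∞/∞ form) and apply L'Hôpital, or use the standard hierarchy e^(4|x|) ≫ |(-x)^4| as x → -∞.
The indeterminate product → 0, so the limit = 0.

Final answer: 0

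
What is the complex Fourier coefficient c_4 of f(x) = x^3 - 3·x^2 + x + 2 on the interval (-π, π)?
Compute the real Fourier coefficients first: a_4 = -3/4, b_4 = -π^2/2 - 5/16.
Then c_4 = (a_4 − i·b_4)/2 = -3/8 + 5·i/32 + i·π^2/4.

Final answer: -3/8 + 5·i/32 + i·π^2/4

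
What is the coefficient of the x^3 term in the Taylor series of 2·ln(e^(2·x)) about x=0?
Expand to order 3: 2·ln(e^(2·x)) = 4·x + O(x^4).
The coefficient of x^3 is 0.

Final answer: 0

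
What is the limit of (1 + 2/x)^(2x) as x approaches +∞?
As x → +∞: write (1 + 2/x)^(2x) = ((1 + 2/x)^x)^2 → (e^2)^2 = e^4.
Limit = e^(4).

Final answer: e^(4)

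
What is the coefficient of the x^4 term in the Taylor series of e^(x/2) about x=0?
Expand to order 4: e^(x/2) = x^4/384 + x^3/48 + x^2/8 + x/2 + 1 + O(x^5).
The coefficient of x^4 is 1/384.

Final answer: 1/384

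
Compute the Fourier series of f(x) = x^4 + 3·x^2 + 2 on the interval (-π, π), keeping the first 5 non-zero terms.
(36 - 8·π^2)·cos(x) + 2·π^2·cos(2·x) + (-8·π^2/9 - 20/27)·cos(3·x) + (9/16 + π^2/2)·cos(4·x) + 2 + π^2 + π^4/5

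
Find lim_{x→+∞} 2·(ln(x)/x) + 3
Evaluate the dominant behaviour as x → +∞; each term tends to a finite value or vanishes.
Limit = 3.

Final answer: 3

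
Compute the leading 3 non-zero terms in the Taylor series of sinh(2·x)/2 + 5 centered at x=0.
2·x^3/3 + x + 5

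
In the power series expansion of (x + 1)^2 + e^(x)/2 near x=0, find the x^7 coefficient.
Expand to order 7: (x + 1)^2 + e^(x)/2 = x^7/10080 + x^6/1440 + x^5/240 + x^4/48 + x^3/12 + 5·x^2/4 + 5·x/2 + 3/2 + O(x^8).
The coefficient of x^7 is 1/10080.

Final answer: 1/10080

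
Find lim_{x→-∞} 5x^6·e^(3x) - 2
The product is a 0·∞ indeterminate form at x → -∞.
Rewrite the product as 5x^6 / e^(-3x) (an ∞/∞ form) and apply L'Hôpital, or use the standard hierarchy e^(3|x|) ≫ |x^6| as x → -∞.
The indeterminate product → 0, so the limit = -2.

Final answer: -2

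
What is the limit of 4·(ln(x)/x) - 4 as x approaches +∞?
Evaluate the dominant behaviour as x → +∞; each term tends to a finite value or vanishes.
Limit = -4.

Final answer: -4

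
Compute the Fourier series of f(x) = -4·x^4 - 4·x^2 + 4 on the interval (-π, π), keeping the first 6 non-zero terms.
(-176 + 32·π^2)·cos(x) + (8 - 8·π^2)·cos(2·x) + (-16/27 + 32·π^2/9)·cos(3·x) + (-2·π^2 - 1/4)·cos(4·x) + (208/625 + 32·π^2/25)·cos(5·x) - 4·π^4/5 - 4·π^2/3 + 4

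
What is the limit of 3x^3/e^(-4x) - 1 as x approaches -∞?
The quotient is an ∞/∞ indeterminate form as x → -∞.
Compare growth rates of the dominant terms (exponentials ≫ polynomials ≫ logarithms), or apply L'Hôpital's rule; the quotient → 0.
Adding the constant: 0 - 1 = -1. Limit = -1.

Final answer: -1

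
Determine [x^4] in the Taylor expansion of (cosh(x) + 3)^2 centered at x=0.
Expand to order 4: (cosh(x) + 3)^2 = 7·x^4/12 + 4·x^2 + 16 + O(x^5).
The coefficient of x^4 is 7/12.

Final answer: 7/12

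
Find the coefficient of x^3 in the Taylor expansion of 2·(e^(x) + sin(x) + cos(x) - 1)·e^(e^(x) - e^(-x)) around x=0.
Expand to order 3: 2·(e^(x) + sin(x) + cos(x) - 1)·e^(e^(x) - e^(-x)) = 34·x^3/3 + 12·x^2 + 8·x + 2 + O(x^4).
The coefficient of x^3 is 34/3.

Final answer: 34/3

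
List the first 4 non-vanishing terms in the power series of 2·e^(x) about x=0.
x^3/3 + x^2 + 2·x + 2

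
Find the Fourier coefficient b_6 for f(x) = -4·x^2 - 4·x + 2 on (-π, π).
b_6 = (1/π) ∫_{-π}^{π} f(x)·sin(6x) dx.
Evaluate the integral (use parity and integration by parts as needed): b_6 = 4/3.

Final answer: 4/3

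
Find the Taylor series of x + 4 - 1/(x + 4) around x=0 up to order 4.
-x^4/1024 + x^3/256 - x^2/64 + 17·x/16 + 15/4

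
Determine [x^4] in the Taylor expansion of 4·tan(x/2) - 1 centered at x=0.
Expand to order 4: 4·tan(x/2) - 1 = x^3/6 + 2·x - 1 + O(x^5).
The coefficient of x^4 is 0.

Final answer: 0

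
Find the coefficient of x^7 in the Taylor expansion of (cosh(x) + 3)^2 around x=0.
Expand to order 7: (cosh(x) + 3)^2 = 19·x^6/360 + 7·x^4/12 + 4·x^2 + 16 + O(x^8).
The coefficient of x^7 is 0.

Final answer: 0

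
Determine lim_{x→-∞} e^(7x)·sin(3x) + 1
Evaluate the dominant behaviour as x → -∞; each term tends to a finite value or vanishes.
Limit = 1.

Final answer: 1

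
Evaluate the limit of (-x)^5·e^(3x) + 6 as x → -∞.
The product is a 0·∞ indeterminate form at x → -∞.
Rewrite the product as (-x)^5 / e^(-3x) (an ∞/∞ form) and apply L'Hôpital, or use the standard hierarchy e^(3|x|) ≫ |(-x)^5| as x → -∞.
The indeterminate product → 0, so the limit = 6.

Final answer: 6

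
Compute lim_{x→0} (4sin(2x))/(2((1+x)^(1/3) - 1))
Both numerator and denominator → 0 as x → 0; this is a 0/0 indeterminate form.
Expand each to leading order near x = 0: numerator ~ 8·x, denominator ~ 2·x/3.
The limit of the ratio is 12.

Final answer: 12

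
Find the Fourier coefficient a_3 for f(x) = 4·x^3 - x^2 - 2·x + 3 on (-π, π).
a_3 = (1/π) ∫_{-π}^{π} f(x)·cos(3x) dx.
Evaluate the integral (use parity and integration by parts as needed): a_3 = 4/9.

Final answer: 4/9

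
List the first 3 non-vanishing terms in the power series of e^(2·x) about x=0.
2·x^2 + 2·x + 1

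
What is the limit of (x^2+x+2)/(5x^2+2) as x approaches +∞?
This is an ∞/∞ indeterminate form as x → +∞.
Divide numerator and denominator by x^2 and let the lower-order terms vanish; the leading terms give 1/5.
Limit = 1/5.

Final answer: 1/5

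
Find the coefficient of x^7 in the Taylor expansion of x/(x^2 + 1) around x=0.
Expand to order 7: x/(x^2 + 1) = -x^7 + x^5 - x^3 + x + O(x^8).
The coefficient of x^7 is -1.

Final answer: -1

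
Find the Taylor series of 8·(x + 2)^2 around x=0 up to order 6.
8·x^2 + 32·x + 32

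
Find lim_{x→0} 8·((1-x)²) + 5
Direct substitution at x = 0 gives 13.

Final answer: 13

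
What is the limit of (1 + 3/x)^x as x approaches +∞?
As x → +∞: this is the defining limit (1 + 3/x)^x → e^3.
Limit = e^(3).

Final answer: e^(3)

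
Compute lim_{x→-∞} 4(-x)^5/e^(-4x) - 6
The quotient is an ∞/∞ indeterminate form as x → -∞.
Compare growth rates of the dominant terms (exponentials ≫ polynomials ≫ logarithms), or apply L'Hôpital's rule; the quotient → 0.
Adding the constant: 0 - 6 = -6. Limit = -6.

Final answer: -6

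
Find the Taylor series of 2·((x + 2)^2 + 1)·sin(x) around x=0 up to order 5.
-x^5/4 - 4·x^4/3 + x^3/3 + 8·x^2 + 10·x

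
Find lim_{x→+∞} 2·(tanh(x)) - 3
Evaluate the dominant behaviour as x → +∞; each term tends to a finite value or vanishes.
Limit = -1.

Final answer: -1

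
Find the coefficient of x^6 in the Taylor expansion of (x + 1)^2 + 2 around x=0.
Expand to order 6: (x + 1)^2 + 2 = x^2 + 2·x + 3 + O(x^7).
The coefficient of x^6 is 0.

Final answer: 0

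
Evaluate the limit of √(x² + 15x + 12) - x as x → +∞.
As x → +∞: multiply by the conjugate to get (15x+12)/(√(x²+15x+12)+x); the denominator ~ 2x, so the limit is 15/2.
Limit = 15/2.

Final answer: 15/2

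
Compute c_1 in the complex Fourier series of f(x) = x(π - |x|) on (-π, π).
Compute the real Fourier coefficients first: a_1 = 0, b_1 = 8/π.
Then c_1 = (a_1 − i·b_1)/2 = -4·i/π.

Final answer: -4·i/π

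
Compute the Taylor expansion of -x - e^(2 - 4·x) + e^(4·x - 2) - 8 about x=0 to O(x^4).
x^3·(32·e^(-2)/3 + 32·e^(2)/3) + x^2·(-8·e^(2) + 8·e^(-2)) + x·(-1 + 4·e^(-2) + 4·e^(2)) - 8 - e^(2) + e^(-2)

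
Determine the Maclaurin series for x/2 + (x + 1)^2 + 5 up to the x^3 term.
x^2 + 5·x/2 + 6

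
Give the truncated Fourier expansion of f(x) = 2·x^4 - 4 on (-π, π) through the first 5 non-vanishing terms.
(96 - 16·π^2)·cos(x) + (-6 + 4·π^2)·cos(2·x) + (32/27 - 16·π^2/9)·cos(3·x) + (-3/8 + π^2)·cos(4·x) - 4 + 2·π^4/5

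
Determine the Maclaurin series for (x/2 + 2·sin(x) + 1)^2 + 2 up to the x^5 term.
x^5/30 - 5·x^4/3 - 2·x^3/3 + 25·x^2/4 + 5·x + 3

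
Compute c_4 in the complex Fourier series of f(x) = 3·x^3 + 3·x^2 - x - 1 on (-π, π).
Compute the real Fourier coefficients first: a_4 = 3/4, b_4 = 17/16 - 3·π^2/2.
Then c_4 = (a_4 − i·b_4)/2 = 3/8 - 17·i/32 + 3·i·π^2/4.

Final answer: 3/8 - 17·i/32 + 3·i·π^2/4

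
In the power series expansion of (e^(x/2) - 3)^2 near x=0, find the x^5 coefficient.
Expand to order 5: (e^(x/2) - 3)^2 = 13·x^5/1920 + 5·x^4/192 + x^3/24 - x^2/4 - 2·x + 4 + O(x^6).
The coefficient of x^5 is 13/1920.

Final answer: 13/1920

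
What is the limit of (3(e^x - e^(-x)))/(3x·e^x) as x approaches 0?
Both numerator and denominator → 0 as x → 0; this is a 0/0 indeterminate form.
Expand each to leading order near x = 0: numerator ~ 6·x, denominator ~ 3·x.
The limit of the ratio is 2.

Final answer: 2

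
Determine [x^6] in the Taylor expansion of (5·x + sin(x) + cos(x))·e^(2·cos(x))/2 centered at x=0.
Expand to order 6: (5·x + sin(x) + cos(x))·e^(2·cos(x))/2 = -47·x^6·e^(2)/160 + 147·x^5·e^(2)/80 + 9·x^4·e^(2)/16 - 37·x^3·e^(2)/12 - 3·x^2·e^(2)/4 + 3·x·e^(2) + e^(2)/2 + O(x^7).
The coefficient of x^6 is -47·e^(2)/160.

Final answer: -47·e^(2)/160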